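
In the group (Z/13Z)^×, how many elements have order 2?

1

φ(13) = 13 − 1 = 12 = 2^2 · 3.
In a cyclic group of order 12, there are φ(d) elements of order d for each divisor d of 12, and zero for non-divisors.
2 | 12, and φ(2) = 2 − 1 = 1.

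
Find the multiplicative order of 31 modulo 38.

6

By Lagrange's theorem, ord_38(31) divides φ(38) = φ(2)·φ(19) = 1·18 = 18 = 2 · 3^2.
Divisors of 18: 1, 2, 3, 6, 9, 18.
Evaluate successive powers at the divisors of 18:
31^1 ≡ 31 (mod 38)
31^2 ≡ 11 (mod 38)
31^3 ≡ 37 (mod 38)
31^6 ≡ 1 (mod 38) ✓
Therefore the multiplicative order of 31 modulo 38 is 6.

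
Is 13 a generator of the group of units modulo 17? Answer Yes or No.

No

φ(17) = 17 − 1 = 16 = 2^4.
13 is a primitive root mod 17 iff 13^(φ(17)/q) ≢ 1 for every prime q | φ(17), i.e. q ∈ {2}.
13^8 ≡ 1 (mod 17)  [q = 2: ≡ 1 ✗]
The check at q = 2 fails, so 13 generates a proper subgroup.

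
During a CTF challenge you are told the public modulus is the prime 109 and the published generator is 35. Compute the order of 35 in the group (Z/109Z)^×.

The order of 35 must divide φ(109) = 109 − 1 = 108 = 2^2 · 3^3.
Divisors of 108: 1, 2, 3, 4, 6, 9, 12, 18, 27, 36, 54, 108.
Test each divisor d:
35^1 ≡ 35
35^2 ≡ 26
35^3 ≡ 38
35^4 ≡ 22
35^6 ≡ 27
35^9 ≡ 45
35^12 ≡ 75
35^18 ≡ 63
35^27 ≡ 1
So ord_109(35) = 27.

27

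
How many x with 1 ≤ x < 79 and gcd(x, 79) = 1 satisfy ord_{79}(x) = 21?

φ(79) = 79 − 1 = 78 = 2 · 3 · 13.
In a cyclic group of order 78, there are φ(d) elements of order d for each divisor d of 78, and zero for non-divisors.
Here 78 is not a multiple of 21, so there are no elements of order 21.

0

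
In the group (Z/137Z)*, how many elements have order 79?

0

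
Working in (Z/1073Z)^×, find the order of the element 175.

6

By Lagrange's theorem, ord_1073(175) divides φ(1073) = φ(29·37) = (29−1)·(37−1) = 28·36 = 1008 = 2^4 · 3^2 · 7.
Divisors of 1008: 1, 2, 3, 4, 6, 7, 8, 9, 12, 14, 16, 18, 21, 24, 28, 36, 42, 48, 56, 63, 72, 84, 112, 126, 144, 168, 252, 336, 504, 1008.
Test each divisor d:
175^1 ≡ 175 (mod 1073)
175^2 ≡ 581 (mod 1073)
175^3 ≡ 813 (mod 1073)
175^4 ≡ 639 (mod 1073)
175^6 ≡ 1 (mod 1073) ✓
Hence ord(175) = 6.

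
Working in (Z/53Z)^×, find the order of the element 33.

52

ord(33) | φ(53) = 53 − 1 = 52 = 2^2 · 13.
Divisors of 52: 1, 2, 4, 13, 26, 52.
Check 33^d mod 53 for each divisor in increasing order:
33^1 ≡ 33 (mod 53)
33^2 ≡ 29 (mod 53)
33^4 ≡ 46 (mod 53)
33^13 ≡ 23 (mod 53)
33^26 ≡ 52 (mod 53)
33^52 ≡ 1 (mod 53) ✓
Hence ord(33) = 52.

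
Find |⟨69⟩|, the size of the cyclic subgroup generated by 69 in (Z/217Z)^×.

The order of 69 must divide φ(217) = φ(7·31) = (7−1)·(31−1) = 6·30 = 180 = 2^2 · 3^2 · 5.
Divisors of 180: 1, 2, 3, 4, 5, 6, 9, 10, 12, 15, 18, 20, 30, 36, 45, 60, 90, 180.
Evaluate successive powers at the divisors of 180:
69^1 ≡ 69
69^2 ≡ 204
69^3 ≡ 188
69^4 ≡ 169
69^5 ≡ 160
69^6 ≡ 190
69^9 ≡ 132
69^10 ≡ 211
69^12 ≡ 78
69^15 ≡ 125
69^18 ≡ 64
69^20 ≡ 36
69^30 ≡ 1
Hence ord(69) = 30.

30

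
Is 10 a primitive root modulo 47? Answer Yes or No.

φ(47) = 47 − 1 = 46 = 2 · 23.
An element g generates (Z/47Z)^× iff g^(46/q) ≢ 1 (mod 47) for each prime q ∈ {2, 23}.
10^23 ≡ 46 (mod 47)  [q = 2: ≢ 1 ✓]
10^2 ≡ 6 (mod 47)  [q = 23: ≢ 1 ✓]
Every test exponent gives a nontrivial residue, hence 10 generates the full group.

Yes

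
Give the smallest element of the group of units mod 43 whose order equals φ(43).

φ(43) = 43 − 1 = 42 = 2 · 3 · 7.
Test candidates g = 2, 3, … against the prime factors q ∈ {2, 3, 7} of φ(43): g is a generator iff g^(42/q) ≢ 1 for every such q.
g = 2: 2^21 ≡ 42; 2^14 ≡ 1 — hits 1, so not a primitive root.
g = 3: 3^21 ≡ 42; 3^14 ≡ 36; 3^6 ≡ 41 — none is 1, so 3 is a primitive root.
So 3 is the smallest generator of (Z/43Z)^×.

3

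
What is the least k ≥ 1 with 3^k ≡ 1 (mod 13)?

3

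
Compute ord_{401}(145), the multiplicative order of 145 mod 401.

50

ord(145) | φ(401) = 401 − 1 = 400 = 2^4 · 5^2.
Divisors of 400: 1, 2, 4, 5, 8, 10, 16, 20, 25, 40, 50, 80, 100, 200, 400.
Test each divisor d:
145^1 ≡ 145 (mod 401)
145^2 ≡ 173 (mod 401)
145^4 ≡ 255 (mod 401)
145^5 ≡ 83 (mod 401)
145^8 ≡ 63 (mod 401)
145^10 ≡ 72 (mod 401)
145^16 ≡ 360 (mod 401)
145^20 ≡ 372 (mod 401)
145^25 ≡ 400 (mod 401)
145^40 ≡ 39 (mod 401)
145^50 ≡ 1 (mod 401) ✓
Therefore the multiplicative order of 145 modulo 401 is 50.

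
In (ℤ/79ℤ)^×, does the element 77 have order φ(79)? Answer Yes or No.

Yes

φ(79) = 79 − 1 = 78 = 2 · 3 · 13.
An element g generates (Z/79Z)^× iff g^(78/q) ≢ 1 (mod 79) for each prime q ∈ {2, 3, 13}.
77^39 ≡ 78 (mod 79)  [q = 2: ≢ 1 ✓]
77^26 ≡ 23 (mod 79)  [q = 3: ≢ 1 ✓]
77^6 ≡ 64 (mod 79)  [q = 13: ≢ 1 ✓]
All checks pass, so 77 has order 78 and is a primitive root modulo 79.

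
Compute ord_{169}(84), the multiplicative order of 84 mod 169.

156

The order of 84 must divide φ(169) = φ(13^2) = 13·(13−1) = 156 = 2^2 · 3 · 13.
Divisors of 156: 1, 2, 3, 4, 6, 12, 13, 26, 39, 52, 78, 156.
Evaluate successive powers at the divisors of 156:
84^1 ≡ 84 (mod 169)
84^2 ≡ 127 (mod 169)
84^3 ≡ 21 (mod 169)
84^4 ≡ 74 (mod 169)
84^6 ≡ 103 (mod 169)
84^12 ≡ 131 (mod 169)
84^13 ≡ 19 (mod 169)
84^26 ≡ 23 (mod 169)
84^39 ≡ 99 (mod 169)
84^52 ≡ 22 (mod 169)
84^78 ≡ 168 (mod 169)
84^156 ≡ 1 (mod 169) ✓
The smallest such exponent is 156, so the order of 84 is 156.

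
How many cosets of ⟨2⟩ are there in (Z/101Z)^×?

1

By Lagrange's theorem, ord_101(2) divides φ(101) = 101 − 1 = 100 = 2^2 · 5^2.
Divisors of 100: 1, 2, 4, 5, 10, 20, 25, 50, 100.
Test each divisor d:
2^1 ≡ 2 (mod 101)
2^2 ≡ 4 (mod 101)
2^4 ≡ 16 (mod 101)
2^5 ≡ 32 (mod 101)
2^10 ≡ 14 (mod 101)
2^20 ≡ 95 (mod 101)
2^25 ≡ 10 (mod 101)
2^50 ≡ 100 (mod 101)
2^100 ≡ 1 (mod 101) ✓
Thus |⟨2⟩| = ord(2) = 100.
The index is φ(101) / ord(2) = 100 / 100 = 1.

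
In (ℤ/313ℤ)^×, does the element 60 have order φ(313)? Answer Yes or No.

Yes

φ(313) = 313 − 1 = 312 = 2^3 · 3 · 13.
60 is a primitive root mod 313 iff 60^(φ(313)/q) ≢ 1 for every prime q | φ(313), i.e. q ∈ {2, 3, 13}.
60^156 ≡ 312 (mod 313)  [q = 2: ≢ 1 ✓]
60^104 ≡ 214 (mod 313)  [q = 3: ≢ 1 ✓]
60^24 ≡ 58 (mod 313)  [q = 13: ≢ 1 ✓]
All checks pass, so 60 has order 312 and is a primitive root modulo 313.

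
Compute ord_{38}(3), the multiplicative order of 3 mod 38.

18

The order of 3 must divide φ(38) = φ(2)·φ(19) = 1·18 = 18 = 2 · 3^2.
Divisors of 18: 1, 2, 3, 6, 9, 18.
Check 3^d mod 38 for each divisor in increasing order:
3^1 ≡ 3 (mod 38)
3^2 ≡ 9 (mod 38)
3^3 ≡ 27 (mod 38)
3^6 ≡ 7 (mod 38)
3^9 ≡ 37 (mod 38)
3^18 ≡ 1 (mod 38) ✓
Hence ord(3) = 18.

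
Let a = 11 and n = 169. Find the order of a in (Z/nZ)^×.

The order of 11 must divide φ(169) = φ(13^2) = 13·(13−1) = 156 = 2^2 · 3 · 13.
Divisors of 156: 1, 2, 3, 4, 6, 12, 13, 26, 39, 52, 78, 156.
Test each divisor d:
11^1 ≡ 11 (mod 169)
11^2 ≡ 121 (mod 169)
11^3 ≡ 148 (mod 169)
11^4 ≡ 107 (mod 169)
11^6 ≡ 103 (mod 169)
11^12 ≡ 131 (mod 169)
11^13 ≡ 89 (mod 169)
11^26 ≡ 147 (mod 169)
11^39 ≡ 70 (mod 169)
11^52 ≡ 146 (mod 169)
11^78 ≡ 168 (mod 169)
11^156 ≡ 1 (mod 169) ✓
Therefore the multiplicative order of 11 modulo 169 is 156.

156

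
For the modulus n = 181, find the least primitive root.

φ(181) = 181 − 1 = 180 = 2^2 · 3^2 · 5.
g is a primitive root iff g^(180/q) ≢ 1 (mod 181) for each prime q ∈ {2, 3, 5}.
g = 2: 2^90 ≡ 180; 2^60 ≡ 48; 2^36 ≡ 59 — none is 1, so 2 is a primitive root.
So 2 is the smallest generator of (Z/181Z)^×.

2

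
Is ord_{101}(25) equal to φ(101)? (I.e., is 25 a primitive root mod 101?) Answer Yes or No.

No

φ(101) = 101 − 1 = 100 = 2^2 · 5^2.
An element g generates (Z/101Z)^× iff g^(100/q) ≢ 1 (mod 101) for each prime q ∈ {2, 5}.
25^50 ≡ 1 (mod 101)  [q = 2: ≡ 1 ✗]
25^20 ≡ 87 (mod 101)  [q = 5: ≢ 1 ✓]
Since 25^50 ≡ 1, the order of 25 divides 50 < 100, so 25 is not a primitive root.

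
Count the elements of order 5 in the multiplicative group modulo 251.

φ(251) = 251 − 1 = 250 = 2 · 5^3.
In a cyclic group of order 250, there are φ(d) elements of order d for each divisor d of 250, and zero for non-divisors.
5 | 250, and φ(5) = 5 − 1 = 4.

4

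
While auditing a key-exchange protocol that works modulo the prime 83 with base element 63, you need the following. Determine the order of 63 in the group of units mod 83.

Since 63 ∈ (Z/83Z)^×, its order divides φ(83) = 83 − 1 = 82 = 2 · 41.
Divisors of 82: 1, 2, 41, 82.
Evaluate successive powers at the divisors of 82:
63^1 ≡ 63 (mod 83)
63^2 ≡ 68 (mod 83)
63^41 ≡ 1 (mod 83) ✓
So ord_83(63) = 41.

41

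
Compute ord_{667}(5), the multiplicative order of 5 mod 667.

154

Since 5 ∈ (Z/667Z)^×, its order divides φ(667) = φ(23·29) = (23−1)·(29−1) = 22·28 = 616 = 2^3 · 7 · 11.
Divisors of 616: 1, 2, 4, 7, 8, 11, 14, 22, 28, 44, 56, 77, 88, 154, 308, 616.
Test each divisor d:
5^1 ≡ 5 (mod 667)
5^2 ≡ 25 (mod 667)
5^4 ≡ 625 (mod 667)
5^7 ≡ 86 (mod 667)
5^8 ≡ 430 (mod 667)
5^11 ≡ 390 (mod 667)
5^14 ≡ 59 (mod 667)
5^22 ≡ 24 (mod 667)
5^28 ≡ 146 (mod 667)
5^44 ≡ 576 (mod 667)
5^56 ≡ 639 (mod 667)
5^77 ≡ 666 (mod 667)
5^88 ≡ 277 (mod 667)
5^154 ≡ 1 (mod 667) ✓
The smallest such exponent is 154, so the order of 5 is 154.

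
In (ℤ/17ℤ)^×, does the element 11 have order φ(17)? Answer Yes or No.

Yes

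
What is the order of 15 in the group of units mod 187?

40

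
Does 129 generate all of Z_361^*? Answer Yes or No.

φ(361) = φ(19^2) = 19·(19−1) = 342 = 2 · 3^2 · 19.
It suffices to check that the order of 129 is not a proper divisor of 342: compute 129^(342/q) for q ∈ {2, 3, 19}.
129^171 ≡ 360 (mod 361)  [q = 2: ≢ 1 ✓]
129^114 ≡ 68 (mod 361)  [q = 3: ≢ 1 ✓]
129^18 ≡ 58 (mod 361)  [q = 19: ≢ 1 ✓]
All checks pass, so 129 has order 342 and is a primitive root modulo 361.

Yes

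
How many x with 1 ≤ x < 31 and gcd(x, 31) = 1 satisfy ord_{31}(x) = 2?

1

φ(31) = 31 − 1 = 30 = 2 · 3 · 5.
In a cyclic group of order 30, there are φ(d) elements of order d for each divisor d of 30, and zero for non-divisors.
2 | 30, and φ(2) = 2 − 1 = 1.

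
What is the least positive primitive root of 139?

2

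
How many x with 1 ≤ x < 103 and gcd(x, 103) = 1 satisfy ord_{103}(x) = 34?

16

φ(103) = 103 − 1 = 102 = 2 · 3 · 17.
Since (Z/103Z)^× is cyclic of order 102, the number of elements of order d is φ(d) when d | 102 and 0 otherwise.
34 = 2 · 17 divides 102, and φ(34) = 16.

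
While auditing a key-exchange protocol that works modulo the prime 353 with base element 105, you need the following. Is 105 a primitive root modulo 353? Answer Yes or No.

φ(353) = 353 − 1 = 352 = 2^5 · 11.
An element g generates (Z/353Z)^× iff g^(352/q) ≢ 1 (mod 353) for each prime q ∈ {2, 11}.
105^176 ≡ 352 (mod 353)  [q = 2: ≢ 1 ✓]
105^32 ≡ 185 (mod 353)  [q = 11: ≢ 1 ✓]
None equal 1, so ord_353(105) = 352: 105 is a primitive root.

Yes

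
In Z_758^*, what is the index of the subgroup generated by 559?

42

Since 559 ∈ (Z/758Z)^×, its order divides φ(758) = φ(2)·φ(379) = 1·378 = 378 = 2 · 3^3 · 7.
Divisors of 378: 1, 2, 3, 6, 7, 9, 14, 18, 21, 27, 42, 54, 63, 126, 189, 378.
Check 559^d mod 758 for each divisor in increasing order:
559^1 ≡ 559 (mod 758)
559^2 ≡ 185 (mod 758)
559^3 ≡ 327 (mod 758)
559^6 ≡ 51 (mod 758)
559^7 ≡ 463 (mod 758)
559^9 ≡ 1 (mod 758) ✓
The order of 559 is 9, so the subgroup it generates has 9 elements.
Index = |(Z/758Z)^×| / |⟨559⟩| = 378 / 9 = 42.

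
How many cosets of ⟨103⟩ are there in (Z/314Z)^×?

The order of 103 must divide φ(314) = φ(2)·φ(157) = 1·156 = 156 = 2^2 · 3 · 13.
Divisors of 156: 1, 2, 3, 4, 6, 12, 13, 26, 39, 52, 78, 156.
Compute 103^d (mod 314) for the divisors d until we hit 1:
103^1 ≡ 103
103^2 ≡ 247
103^3 ≡ 7
103^4 ≡ 93
103^6 ≡ 49
103^12 ≡ 203
103^13 ≡ 185
103^26 ≡ 313
103^39 ≡ 129
103^52 ≡ 1
So ord_314(103) = 52, hence |⟨103⟩| = 52.
Index = |(Z/314Z)^×| / |⟨103⟩| = 156 / 52 = 3.

3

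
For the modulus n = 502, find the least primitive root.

φ(502) = φ(2)·φ(251) = 1·250 = 250 = 2 · 5^3.
Test candidates g = 2, 3, … against the prime factors q ∈ {2, 5} of φ(502): g is a generator iff g^(250/q) ≢ 1 for every such q.
g = 2: gcd(2, 502) = 2 > 1, not a unit — skip.
g = 3: 3^125 ≡ 1 — hits 1, so not a primitive root.
g = 4: gcd(4, 502) = 2 > 1, not a unit — skip.
g = 5: 5^125 ≡ 1 — hits 1, so not a primitive root.
g = 6: gcd(6, 502) = 2 > 1, not a unit — skip.
g = 7: 7^125 ≡ 1 — hits 1, so not a primitive root.
g = 8: gcd(8, 502) = 2 > 1, not a unit — skip.
g = 9: 9^125 ≡ 1 — hits 1, so not a primitive root.
g = 10: gcd(10, 502) = 2 > 1, not a unit — skip.
g = 11: 11^125 ≡ 501; 11^50 ≡ 219 — none is 1, so 11 is a primitive root.
So 11 is the smallest generator of (Z/502Z)^×.

11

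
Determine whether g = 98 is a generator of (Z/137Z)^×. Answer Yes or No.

No

φ(137) = 137 − 1 = 136 = 2^3 · 17.
98 is a primitive root mod 137 iff 98^(φ(137)/q) ≢ 1 for every prime q | φ(137), i.e. q ∈ {2, 17}.
98^68 ≡ 1 (mod 137)  [q = 2: ≡ 1 ✗]
98^8 ≡ 56 (mod 137)  [q = 17: ≢ 1 ✓]
Since 98^68 ≡ 1, the order of 98 divides 68 < 136, so 98 is not a primitive root.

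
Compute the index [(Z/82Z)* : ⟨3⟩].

5

By Lagrange's theorem, ord_82(3) divides φ(82) = φ(2)·φ(41) = 1·40 = 40 = 2^3 · 5.
Divisors of 40: 1, 2, 4, 5, 8, 10, 20, 40.
Compute 3^d (mod 82) for the divisors d until we hit 1:
3^1 ≡ 3 (mod 82)
3^2 ≡ 9 (mod 82)
3^4 ≡ 81 (mod 82)
3^5 ≡ 79 (mod 82)
3^8 ≡ 1 (mod 82) ✓
The order of 3 is 8, so the subgroup it generates has 8 elements.
Index = |(Z/82Z)^×| / |⟨3⟩| = 40 / 8 = 5.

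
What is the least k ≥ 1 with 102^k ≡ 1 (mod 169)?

By Lagrange's theorem, ord_169(102) divides φ(169) = φ(13^2) = 13·(13−1) = 156 = 2^2 · 3 · 13.
Divisors of 156: 1, 2, 3, 4, 6, 12, 13, 26, 39, 52, 78, 156.
Compute 102^d (mod 169) for the divisors d until we hit 1:
102^1 ≡ 102 (mod 169)
102^2 ≡ 95 (mod 169)
102^3 ≡ 57 (mod 169)
102^4 ≡ 68 (mod 169)
102^6 ≡ 38 (mod 169)
102^12 ≡ 92 (mod 169)
102^13 ≡ 89 (mod 169)
102^26 ≡ 147 (mod 169)
102^39 ≡ 70 (mod 169)
102^52 ≡ 146 (mod 169)
102^78 ≡ 168 (mod 169)
102^156 ≡ 1 (mod 169) ✓
Therefore the multiplicative order of 102 modulo 169 is 156.

156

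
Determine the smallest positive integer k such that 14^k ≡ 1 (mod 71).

10

By Lagrange's theorem, ord_71(14) divides φ(71) = 71 − 1 = 70 = 2 · 5 · 7.
Divisors of 70: 1, 2, 5, 7, 10, 14, 35, 70.
Compute 14^d (mod 71) for the divisors d until we hit 1:
14^1 ≡ 14 (mod 71)
14^2 ≡ 54 (mod 71)
14^5 ≡ 70 (mod 71)
14^7 ≡ 17 (mod 71)
14^10 ≡ 1 (mod 71) ✓
Hence ord(14) = 10.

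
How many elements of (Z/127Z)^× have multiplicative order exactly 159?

φ(127) = 127 − 1 = 126 = 2 · 3^2 · 7.
(Z/127Z)^× is cyclic (|G| = 126); a cyclic group of order m has exactly φ(d) elements of each order d | m, and none otherwise.
Since 159 ∤ 126, the count is 0.

0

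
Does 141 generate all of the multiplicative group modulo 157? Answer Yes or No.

φ(157) = 157 − 1 = 156 = 2^2 · 3 · 13.
141 is a primitive root mod 157 iff 141^(φ(157)/q) ≢ 1 for every prime q | φ(157), i.e. q ∈ {2, 3, 13}.
141^78 ≡ 1 (mod 157)  [q = 2: ≡ 1 ✗]
141^52 ≡ 1 (mod 157)  [q = 3: ≡ 1 ✗]
141^12 ≡ 108 (mod 157)  [q = 13: ≢ 1 ✓]
141^78 ≡ 1 shows ord(141) | 78, strictly less than φ(157); not a primitive root.

No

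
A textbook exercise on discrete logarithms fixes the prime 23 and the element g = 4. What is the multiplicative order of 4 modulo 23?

11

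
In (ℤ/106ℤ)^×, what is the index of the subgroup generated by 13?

ord(13) | φ(106) = φ(2)·φ(53) = 1·52 = 52 = 2^2 · 13.
Divisors of 52: 1, 2, 4, 13, 26, 52.
Test each divisor d:
13^1 ≡ 13
13^2 ≡ 63
13^4 ≡ 47
13^13 ≡ 1
So ord_106(13) = 13, hence |⟨13⟩| = 13.
Index = |(Z/106Z)^×| / |⟨13⟩| = 52 / 13 = 4.

4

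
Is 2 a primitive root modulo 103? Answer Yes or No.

No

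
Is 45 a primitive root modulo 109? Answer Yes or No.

φ(109) = 109 − 1 = 108 = 2^2 · 3^3.
Test 45^(108/q) mod 109 for each prime factor q of 108:
45^54 ≡ 1 (mod 109)  [q = 2: ≡ 1 ✗]
45^36 ≡ 1 (mod 109)  [q = 3: ≡ 1 ✗]
Since 45^54 ≡ 1, the order of 45 divides 54 < 108, so 45 is not a primitive root.

No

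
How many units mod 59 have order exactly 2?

1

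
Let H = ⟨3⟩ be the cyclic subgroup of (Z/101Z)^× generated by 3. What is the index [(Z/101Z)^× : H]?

By Lagrange's theorem, ord_101(3) divides φ(101) = 101 − 1 = 100 = 2^2 · 5^2.
Divisors of 100: 1, 2, 4, 5, 10, 20, 25, 50, 100.
Test each divisor d:
3^1 ≡ 3 (mod 101)
3^2 ≡ 9 (mod 101)
3^4 ≡ 81 (mod 101)
3^5 ≡ 41 (mod 101)
3^10 ≡ 65 (mod 101)
3^20 ≡ 84 (mod 101)
3^25 ≡ 10 (mod 101)
3^50 ≡ 100 (mod 101)
3^100 ≡ 1 (mod 101) ✓
Thus |⟨3⟩| = ord(3) = 100.
[(Z/101Z)^× : ⟨3⟩] = 100/100 = 1.

1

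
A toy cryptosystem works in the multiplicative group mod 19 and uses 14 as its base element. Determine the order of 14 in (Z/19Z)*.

By Lagrange's theorem, ord_19(14) divides φ(19) = 19 − 1 = 18 = 2 · 3^2.
Divisors of 18: 1, 2, 3, 6, 9, 18.
Evaluate successive powers at the divisors of 18:
14^1 ≡ 14 (mod 19)
14^2 ≡ 6 (mod 19)
14^3 ≡ 8 (mod 19)
14^6 ≡ 7 (mod 19)
14^9 ≡ 18 (mod 19)
14^18 ≡ 1 (mod 19) ✓
So ord_19(14) = 18.

18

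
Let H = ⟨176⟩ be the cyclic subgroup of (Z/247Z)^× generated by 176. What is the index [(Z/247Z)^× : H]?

6

ord(176) | φ(247) = φ(13·19) = (13−1)·(19−1) = 12·18 = 216 = 2^3 · 3^3.
Divisors of 216: 1, 2, 3, 4, 6, 8, 9, 12, 18, 24, 27, 36, 54, 72, 108, 216.
Evaluate successive powers at the divisors of 216:
176^1 ≡ 176
176^2 ≡ 101
176^3 ≡ 239
176^4 ≡ 74
176^6 ≡ 64
176^8 ≡ 42
176^9 ≡ 229
176^12 ≡ 144
176^18 ≡ 77
176^24 ≡ 235
176^27 ≡ 96
176^36 ≡ 1
So ord_247(176) = 36, hence |⟨176⟩| = 36.
[(Z/247Z)^× : ⟨176⟩] = 216/36 = 6.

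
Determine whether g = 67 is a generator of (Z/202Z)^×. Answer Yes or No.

φ(202) = φ(2)·φ(101) = 1·100 = 100 = 2^2 · 5^2.
An element g generates (Z/202Z)^× iff g^(100/q) ≢ 1 (mod 202) for each prime q ∈ {2, 5}.
67^50 ≡ 201 (mod 202)  [q = 2: ≢ 1 ✓]
67^20 ≡ 95 (mod 202)  [q = 5: ≢ 1 ✓]
None equal 1, so ord_202(67) = 100: 67 is a primitive root.

Yes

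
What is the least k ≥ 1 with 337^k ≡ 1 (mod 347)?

346

By Lagrange's theorem, ord_347(337) divides φ(347) = 347 − 1 = 346 = 2 · 173.
Divisors of 346: 1, 2, 173, 346.
Evaluate successive powers at the divisors of 346:
337^1 ≡ 337 (mod 347)
337^2 ≡ 100 (mod 347)
337^173 ≡ 346 (mod 347)
337^346 ≡ 1 (mod 347) ✓
Therefore the multiplicative order of 337 modulo 347 is 346.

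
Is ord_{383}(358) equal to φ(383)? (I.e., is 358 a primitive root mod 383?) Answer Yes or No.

Yes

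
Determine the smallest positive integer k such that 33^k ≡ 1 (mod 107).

53

ord(33) | φ(107) = 107 − 1 = 106 = 2 · 53.
Divisors of 106: 1, 2, 53, 106.
Check 33^d mod 107 for each divisor in increasing order:
33^1 ≡ 33 (mod 107)
33^2 ≡ 19 (mod 107)
33^53 ≡ 1 (mod 107) ✓
Hence ord(33) = 53.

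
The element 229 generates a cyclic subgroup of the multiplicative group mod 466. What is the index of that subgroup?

ord(229) | φ(466) = φ(2)·φ(233) = 1·232 = 232 = 2^3 · 29.
Divisors of 232: 1, 2, 4, 8, 29, 58, 116, 232.
Compute 229^d (mod 466) for the divisors d until we hit 1:
229^1 ≡ 229 (mod 466)
229^2 ≡ 249 (mod 466)
229^4 ≡ 23 (mod 466)
229^8 ≡ 63 (mod 466)
229^29 ≡ 465 (mod 466)
229^58 ≡ 1 (mod 466) ✓
So ord_466(229) = 58, hence |⟨229⟩| = 58.
The index is φ(466) / ord(229) = 232 / 58 = 4.

4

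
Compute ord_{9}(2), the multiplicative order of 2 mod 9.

By Lagrange's theorem, ord_9(2) divides φ(9) = φ(3^2) = 3·(3−1) = 6 = 2 · 3.
Divisors of 6: 1, 2, 3, 6.
Compute 2^d (mod 9) for the divisors d until we hit 1:
2^1 ≡ 2 (mod 9)
2^2 ≡ 4 (mod 9)
2^3 ≡ 8 (mod 9)
2^6 ≡ 1 (mod 9) ✓
The smallest such exponent is 6, so the order of 2 is 6.

6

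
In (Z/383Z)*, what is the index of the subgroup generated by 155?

1

The order of 155 must divide φ(383) = 383 − 1 = 382 = 2 · 191.
Divisors of 382: 1, 2, 191, 382.
Evaluate successive powers at the divisors of 382:
155^1 ≡ 155 (mod 383)
155^2 ≡ 279 (mod 383)
155^191 ≡ 382 (mod 383)
155^382 ≡ 1 (mod 383) ✓
So ord_383(155) = 382, hence |⟨155⟩| = 382.
Index = |(Z/383Z)^×| / |⟨155⟩| = 382 / 382 = 1.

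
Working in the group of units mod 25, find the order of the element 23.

20

ord(23) | φ(25) = φ(5^2) = 5·(5−1) = 20 = 2^2 · 5.
Divisors of 20: 1, 2, 4, 5, 10, 20.
Test each divisor d:
23^1 ≡ 23 (mod 25)
23^2 ≡ 4 (mod 25)
23^4 ≡ 16 (mod 25)
23^5 ≡ 18 (mod 25)
23^10 ≡ 24 (mod 25)
23^20 ≡ 1 (mod 25) ✓
So ord_25(23) = 20.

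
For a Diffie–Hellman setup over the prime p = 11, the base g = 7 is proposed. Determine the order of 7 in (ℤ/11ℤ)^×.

10

ord(7) | φ(11) = 11 − 1 = 10 = 2 · 5.
Divisors of 10: 1, 2, 5, 10.
Evaluate successive powers at the divisors of 10:
7^1 ≡ 7 (mod 11)
7^2 ≡ 5 (mod 11)
7^5 ≡ 10 (mod 11)
7^10 ≡ 1 (mod 11) ✓
Therefore the multiplicative order of 7 modulo 11 is 10.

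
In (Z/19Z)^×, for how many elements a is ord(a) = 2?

φ(19) = 19 − 1 = 18 = 2 · 3^2.
Since (Z/19Z)^× is cyclic of order 18, the number of elements of order d is φ(d) when d | 18 and 0 otherwise.
2 | 18, and φ(2) = 2 − 1 = 1.

1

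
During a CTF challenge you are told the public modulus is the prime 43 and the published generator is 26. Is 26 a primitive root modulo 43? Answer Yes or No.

Yes

φ(43) = 43 − 1 = 42 = 2 · 3 · 7.
26 is a primitive root mod 43 iff 26^(φ(43)/q) ≢ 1 for every prime q | φ(43), i.e. q ∈ {2, 3, 7}.
26^21 ≡ 42 (mod 43)  [q = 2: ≢ 1 ✓]
26^14 ≡ 6 (mod 43)  [q = 3: ≢ 1 ✓]
26^6 ≡ 35 (mod 43)  [q = 7: ≢ 1 ✓]
None equal 1, so ord_43(26) = 42: 26 is a primitive root.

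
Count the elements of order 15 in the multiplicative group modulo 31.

8

φ(31) = 31 − 1 = 30 = 2 · 3 · 5.
Since (Z/31Z)^× is cyclic of order 30, the number of elements of order d is φ(d) when d | 30 and 0 otherwise.
15 = 3 · 5 divides 30, and φ(15) = 8.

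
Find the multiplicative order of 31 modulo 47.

46

The order of 31 must divide φ(47) = 47 − 1 = 46 = 2 · 23.
Divisors of 46: 1, 2, 23, 46.
Compute 31^d (mod 47) for the divisors d until we hit 1:
31^1 ≡ 31 (mod 47)
31^2 ≡ 21 (mod 47)
31^23 ≡ 46 (mod 47)
31^46 ≡ 1 (mod 47) ✓
Hence ord(31) = 46.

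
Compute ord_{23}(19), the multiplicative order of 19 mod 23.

22

Since 19 ∈ (Z/23Z)^×, its order divides φ(23) = 23 − 1 = 22 = 2 · 11.
Divisors of 22: 1, 2, 11, 22.
Check 19^d mod 23 for each divisor in increasing order:
19^1 ≡ 19 (mod 23)
19^2 ≡ 16 (mod 23)
19^11 ≡ 22 (mod 23)
19^22 ≡ 1 (mod 23) ✓
The smallest such exponent is 22, so the order of 19 is 22.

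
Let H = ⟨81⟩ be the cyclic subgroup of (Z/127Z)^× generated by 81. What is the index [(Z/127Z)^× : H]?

2

The order of 81 must divide φ(127) = 127 − 1 = 126 = 2 · 3^2 · 7.
Divisors of 126: 1, 2, 3, 6, 7, 9, 14, 18, 21, 42, 63, 126.
Compute 81^d (mod 127) for the divisors d until we hit 1:
81^1 ≡ 81 (mod 127)
81^2 ≡ 84 (mod 127)
81^3 ≡ 73 (mod 127)
81^6 ≡ 122 (mod 127)
81^7 ≡ 103 (mod 127)
81^9 ≡ 16 (mod 127)
81^14 ≡ 68 (mod 127)
81^18 ≡ 2 (mod 127)
81^21 ≡ 19 (mod 127)
81^42 ≡ 107 (mod 127)
81^63 ≡ 1 (mod 127) ✓
Thus |⟨81⟩| = ord(81) = 63.
The index is φ(127) / ord(81) = 126 / 63 = 2.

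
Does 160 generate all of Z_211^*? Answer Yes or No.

Yes

φ(211) = 211 − 1 = 210 = 2 · 3 · 5 · 7.
Test 160^(210/q) mod 211 for each prime factor q of 210:
160^105 ≡ 210 (mod 211)  [q = 2: ≢ 1 ✓]
160^70 ≡ 14 (mod 211)  [q = 3: ≢ 1 ✓]
160^42 ≡ 55 (mod 211)  [q = 5: ≢ 1 ✓]
160^30 ≡ 148 (mod 211)  [q = 7: ≢ 1 ✓]
Every test exponent gives a nontrivial residue, hence 160 generates the full group.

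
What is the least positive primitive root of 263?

φ(263) = 263 − 1 = 262 = 2 · 131.
Test candidates g = 2, 3, … against the prime factors q ∈ {2, 131} of φ(263): g is a generator iff g^(262/q) ≢ 1 for every such q.
g = 2: 2^131 ≡ 1 — hits 1, so not a primitive root.
g = 3: 3^131 ≡ 1 — hits 1, so not a primitive root.
g = 4: 4^131 ≡ 1 — hits 1, so not a primitive root.
g = 5: 5^131 ≡ 262; 5^2 ≡ 25 — none is 1, so 5 is a primitive root.
Hence the least primitive root of 263 is 5.

5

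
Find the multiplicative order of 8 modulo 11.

ord(8) | φ(11) = 11 − 1 = 10 = 2 · 5.
Divisors of 10: 1, 2, 5, 10.
Compute 8^d (mod 11) for the divisors d until we hit 1:
8^1 ≡ 8
8^2 ≡ 9
8^5 ≡ 10
8^10 ≡ 1
Therefore the multiplicative order of 8 modulo 11 is 10.

10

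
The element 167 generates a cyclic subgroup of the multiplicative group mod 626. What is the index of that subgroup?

1

The order of 167 must divide φ(626) = φ(2)·φ(313) = 1·312 = 312 = 2^3 · 3 · 13.
Divisors of 312: 1, 2, 3, 4, 6, 8, 12, 13, 24, 26, 39, 52, 78, 104, 156, 312.
Compute 167^d (mod 626) for the divisors d until we hit 1:
167^1 ≡ 167
167^2 ≡ 345
167^3 ≡ 23
167^4 ≡ 85
167^6 ≡ 529
167^8 ≡ 339
167^12 ≡ 19
167^13 ≡ 43
167^24 ≡ 361
167^26 ≡ 597
167^39 ≡ 5
167^52 ≡ 215
167^78 ≡ 25
167^104 ≡ 527
167^156 ≡ 625
167^312 ≡ 1
So ord_626(167) = 312, hence |⟨167⟩| = 312.
[(Z/626Z)^× : ⟨167⟩] = 312/312 = 1.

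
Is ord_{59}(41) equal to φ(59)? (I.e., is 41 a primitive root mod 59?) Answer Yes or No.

φ(59) = 59 − 1 = 58 = 2 · 29.
It suffices to check that the order of 41 is not a proper divisor of 58: compute 41^(58/q) for q ∈ {2, 29}.
41^29 ≡ 1 (mod 59)  [q = 2: ≡ 1 ✗]
41^2 ≡ 29 (mod 59)  [q = 29: ≢ 1 ✓]
The check at q = 2 fails, so 41 generates a proper subgroup.

No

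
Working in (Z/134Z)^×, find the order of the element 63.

66

ord(63) | φ(134) = φ(2)·φ(67) = 1·66 = 66 = 2 · 3 · 11.
Divisors of 66: 1, 2, 3, 6, 11, 22, 33, 66.
Evaluate successive powers at the divisors of 66:
63^1 ≡ 63 (mod 134)
63^2 ≡ 83 (mod 134)
63^3 ≡ 3 (mod 134)
63^6 ≡ 9 (mod 134)
63^11 ≡ 97 (mod 134)
63^22 ≡ 29 (mod 134)
63^33 ≡ 133 (mod 134)
63^66 ≡ 1 (mod 134) ✓
Hence ord(63) = 66.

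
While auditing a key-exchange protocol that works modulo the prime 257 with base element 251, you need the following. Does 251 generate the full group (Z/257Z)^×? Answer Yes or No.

φ(257) = 257 − 1 = 256 = 2^8.
An element g generates (Z/257Z)^× iff g^(256/q) ≢ 1 (mod 257) for each prime q ∈ {2}.
251^128 ≡ 256 (mod 257)  [q = 2: ≢ 1 ✓]
All checks pass, so 251 has order 256 and is a primitive root modulo 257.

Yes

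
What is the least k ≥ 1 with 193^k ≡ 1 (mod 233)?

232

By Lagrange's theorem, ord_233(193) divides φ(233) = 233 − 1 = 232 = 2^3 · 29.
Divisors of 232: 1, 2, 4, 8, 29, 58, 116, 232.
Evaluate successive powers at the divisors of 232:
193^1 ≡ 193
193^2 ≡ 202
193^4 ≡ 29
193^8 ≡ 142
193^29 ≡ 221
193^58 ≡ 144
193^116 ≡ 232
193^232 ≡ 1
The smallest such exponent is 232, so the order of 193 is 232.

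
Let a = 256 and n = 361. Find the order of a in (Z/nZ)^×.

171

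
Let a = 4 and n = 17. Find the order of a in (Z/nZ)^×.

4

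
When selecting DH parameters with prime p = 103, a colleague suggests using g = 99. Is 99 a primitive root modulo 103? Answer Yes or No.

Yes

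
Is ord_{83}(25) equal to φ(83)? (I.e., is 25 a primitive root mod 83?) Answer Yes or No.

No

φ(83) = 83 − 1 = 82 = 2 · 41.
It suffices to check that the order of 25 is not a proper divisor of 82: compute 25^(82/q) for q ∈ {2, 41}.
25^41 ≡ 1 (mod 83)  [q = 2: ≡ 1 ✗]
25^2 ≡ 44 (mod 83)  [q = 41: ≢ 1 ✓]
The check at q = 2 fails, so 25 generates a proper subgroup.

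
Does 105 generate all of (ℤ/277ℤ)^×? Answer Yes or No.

φ(277) = 277 − 1 = 276 = 2^2 · 3 · 23.
Test 105^(276/q) mod 277 for each prime factor q of 276:
105^138 ≡ 276 (mod 277)  [q = 2: ≢ 1 ✓]
105^92 ≡ 116 (mod 277)  [q = 3: ≢ 1 ✓]
105^12 ≡ 155 (mod 277)  [q = 23: ≢ 1 ✓]
All checks pass, so 105 has order 276 and is a primitive root modulo 277.

Yes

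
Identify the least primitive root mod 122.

7

φ(122) = φ(2)·φ(61) = 1·60 = 60 = 2^2 · 3 · 5.
Test candidates g = 2, 3, … against the prime factors q ∈ {2, 3, 5} of φ(122): g is a generator iff g^(60/q) ≢ 1 for every such q.
g = 2: gcd(2, 122) = 2 > 1, not a unit — skip.
g = 3: 3^30 ≡ 1 — hits 1, so not a primitive root.
g = 4: gcd(4, 122) = 2 > 1, not a unit — skip.
g = 5: 5^30 ≡ 1 — hits 1, so not a primitive root.
g = 6: gcd(6, 122) = 2 > 1, not a unit — skip.
g = 7: 7^30 ≡ 121; 7^20 ≡ 47; 7^12 ≡ 95 — none is 1, so 7 is a primitive root.
The smallest primitive root modulo 122 is 7.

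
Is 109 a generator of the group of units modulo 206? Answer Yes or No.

Yes

φ(206) = φ(2)·φ(103) = 1·102 = 102 = 2 · 3 · 17.
It suffices to check that the order of 109 is not a proper divisor of 102: compute 109^(102/q) for q ∈ {2, 3, 17}.
109^51 ≡ 205 (mod 206)  [q = 2: ≢ 1 ✓]
109^34 ≡ 149 (mod 206)  [q = 3: ≢ 1 ✓]
109^6 ≡ 203 (mod 206)  [q = 17: ≢ 1 ✓]
Every test exponent gives a nontrivial residue, hence 109 generates the full group.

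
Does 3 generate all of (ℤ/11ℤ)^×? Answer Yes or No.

φ(11) = 11 − 1 = 10 = 2 · 5.
It suffices to check that the order of 3 is not a proper divisor of 10: compute 3^(10/q) for q ∈ {2, 5}.
3^5 ≡ 1 (mod 11)  [q = 2: ≡ 1 ✗]
3^2 ≡ 9 (mod 11)  [q = 5: ≢ 1 ✓]
3^5 ≡ 1 shows ord(3) | 5, strictly less than φ(11); not a primitive root.

No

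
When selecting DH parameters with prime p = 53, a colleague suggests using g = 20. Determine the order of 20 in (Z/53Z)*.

52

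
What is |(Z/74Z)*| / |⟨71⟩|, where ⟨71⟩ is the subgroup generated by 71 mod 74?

The order of 71 must divide φ(74) = φ(2)·φ(37) = 1·36 = 36 = 2^2 · 3^2.
Divisors of 36: 1, 2, 3, 4, 6, 9, 12, 18, 36.
Compute 71^d (mod 74) for the divisors d until we hit 1:
71^1 ≡ 71 (mod 74)
71^2 ≡ 9 (mod 74)
71^3 ≡ 47 (mod 74)
71^4 ≡ 7 (mod 74)
71^6 ≡ 63 (mod 74)
71^9 ≡ 1 (mod 74) ✓
The order of 71 is 9, so the subgroup it generates has 9 elements.
[(Z/74Z)^× : ⟨71⟩] = 36/9 = 4.

4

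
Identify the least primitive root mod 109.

6

φ(109) = 109 − 1 = 108 = 2^2 · 3^3.
Test candidates g = 2, 3, … against the prime factors q ∈ {2, 3} of φ(109): g is a generator iff g^(108/q) ≢ 1 for every such q.
g = 2: 2^54 ≡ 108; 2^36 ≡ 1 — hits 1, so not a primitive root.
g = 3: 3^54 ≡ 1 — hits 1, so not a primitive root.
g = 4: 4^54 ≡ 1 — hits 1, so not a primitive root.
g = 5: 5^54 ≡ 1 — hits 1, so not a primitive root.
g = 6: 6^54 ≡ 108; 6^36 ≡ 63 — none is 1, so 6 is a primitive root.
So 6 is the smallest generator of (Z/109Z)^×.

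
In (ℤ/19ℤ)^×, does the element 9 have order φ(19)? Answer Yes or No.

φ(19) = 19 − 1 = 18 = 2 · 3^2.
An element g generates (Z/19Z)^× iff g^(18/q) ≢ 1 (mod 19) for each prime q ∈ {2, 3}.
9^9 ≡ 1 (mod 19)  [q = 2: ≡ 1 ✗]
9^6 ≡ 11 (mod 19)  [q = 3: ≢ 1 ✓]
9^9 ≡ 1 shows ord(9) | 9, strictly less than φ(19); not a primitive root.

No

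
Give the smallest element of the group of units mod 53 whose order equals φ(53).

φ(53) = 53 − 1 = 52 = 2^2 · 13.
g is a primitive root iff g^(52/q) ≢ 1 (mod 53) for each prime q ∈ {2, 13}.
g = 2: 2^26 ≡ 52; 2^4 ≡ 16 — none is 1, so 2 is a primitive root.
So 2 is the smallest generator of (Z/53Z)^×.

2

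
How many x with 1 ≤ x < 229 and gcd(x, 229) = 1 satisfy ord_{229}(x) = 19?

18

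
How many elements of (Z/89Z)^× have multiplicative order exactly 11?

φ(89) = 89 − 1 = 88 = 2^3 · 11.
In a cyclic group of order 88, there are φ(d) elements of order d for each divisor d of 88, and zero for non-divisors.
11 | 88, and φ(11) = 11 − 1 = 10.

10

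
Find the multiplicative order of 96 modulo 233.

ord(96) | φ(233) = 233 − 1 = 232 = 2^3 · 29.
Divisors of 232: 1, 2, 4, 8, 29, 58, 116, 232.
Evaluate successive powers at the divisors of 232:
96^1 ≡ 96 (mod 233)
96^2 ≡ 129 (mod 233)
96^4 ≡ 98 (mod 233)
96^8 ≡ 51 (mod 233)
96^29 ≡ 221 (mod 233)
96^58 ≡ 144 (mod 233)
96^116 ≡ 232 (mod 233)
96^232 ≡ 1 (mod 233) ✓
The smallest such exponent is 232, so the order of 96 is 232.

232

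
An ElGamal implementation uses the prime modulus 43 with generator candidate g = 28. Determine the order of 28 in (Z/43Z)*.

By Lagrange's theorem, ord_43(28) divides φ(43) = 43 − 1 = 42 = 2 · 3 · 7.
Divisors of 42: 1, 2, 3, 6, 7, 14, 21, 42.
Evaluate successive powers at the divisors of 42:
28^1 ≡ 28 (mod 43)
28^2 ≡ 10 (mod 43)
28^3 ≡ 22 (mod 43)
28^6 ≡ 11 (mod 43)
28^7 ≡ 7 (mod 43)
28^14 ≡ 6 (mod 43)
28^21 ≡ 42 (mod 43)
28^42 ≡ 1 (mod 43) ✓
Therefore the multiplicative order of 28 modulo 43 is 42.

42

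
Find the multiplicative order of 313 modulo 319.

35

By Lagrange's theorem, ord_319(313) divides φ(319) = φ(11·29) = (11−1)·(29−1) = 10·28 = 280 = 2^3 · 5 · 7.
Divisors of 280: 1, 2, 4, 5, 7, 8, 10, 14, 20, 28, 35, 40, 56, 70, 140, 280.
Compute 313^d (mod 319) for the divisors d until we hit 1:
313^1 ≡ 313
313^2 ≡ 36
313^4 ≡ 20
313^5 ≡ 199
313^7 ≡ 146
313^8 ≡ 81
313^10 ≡ 45
313^14 ≡ 262
313^20 ≡ 111
313^28 ≡ 59
313^35 ≡ 1
So ord_319(313) = 35.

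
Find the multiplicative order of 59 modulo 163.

By Lagrange's theorem, ord_163(59) divides φ(163) = 163 − 1 = 162 = 2 · 3^4.
Divisors of 162: 1, 2, 3, 6, 9, 18, 27, 54, 81, 162.
Compute 59^d (mod 163) for the divisors d until we hit 1:
59^1 ≡ 59 (mod 163)
59^2 ≡ 58 (mod 163)
59^3 ≡ 162 (mod 163)
59^6 ≡ 1 (mod 163) ✓
So ord_163(59) = 6.

6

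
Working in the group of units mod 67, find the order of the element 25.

11

ord(25) | φ(67) = 67 − 1 = 66 = 2 · 3 · 11.
Divisors of 66: 1, 2, 3, 6, 11, 22, 33, 66.
Test each divisor d:
25^1 ≡ 25
25^2 ≡ 22
25^3 ≡ 14
25^6 ≡ 62
25^11 ≡ 1
Therefore the multiplicative order of 25 modulo 67 is 11.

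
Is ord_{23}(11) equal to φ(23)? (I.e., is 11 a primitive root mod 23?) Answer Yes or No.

Yes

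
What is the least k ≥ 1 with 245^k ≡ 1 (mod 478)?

By Lagrange's theorem, ord_478(245) divides φ(478) = φ(2)·φ(239) = 1·238 = 238 = 2 · 7 · 17.
Divisors of 238: 1, 2, 7, 14, 17, 34, 119, 238.
Evaluate successive powers at the divisors of 238:
245^1 ≡ 245 (mod 478)
245^2 ≡ 275 (mod 478)
245^7 ≡ 67 (mod 478)
245^14 ≡ 187 (mod 478)
245^17 ≡ 1 (mod 478) ✓
So ord_478(245) = 17.

17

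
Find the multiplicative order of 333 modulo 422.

35

ord(333) | φ(422) = φ(2)·φ(211) = 1·210 = 210 = 2 · 3 · 5 · 7.
Divisors of 210: 1, 2, 3, 5, 6, 7, 10, 14, 15, 21, 30, 35, 42, 70, 105, 210.
Check 333^d mod 422 for each divisor in increasing order:
333^1 ≡ 333 (mod 422)
333^2 ≡ 325 (mod 422)
333^3 ≡ 193 (mod 422)
333^5 ≡ 269 (mod 422)
333^6 ≡ 113 (mod 422)
333^7 ≡ 71 (mod 422)
333^10 ≡ 199 (mod 422)
333^14 ≡ 399 (mod 422)
333^15 ≡ 359 (mod 422)
333^21 ≡ 55 (mod 422)
333^30 ≡ 171 (mod 422)
333^35 ≡ 1 (mod 422) ✓
So ord_422(333) = 35.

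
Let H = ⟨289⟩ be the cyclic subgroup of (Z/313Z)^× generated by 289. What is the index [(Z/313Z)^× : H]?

2

The order of 289 must divide φ(313) = 313 − 1 = 312 = 2^3 · 3 · 13.
Divisors of 312: 1, 2, 3, 4, 6, 8, 12, 13, 24, 26, 39, 52, 78, 104, 156, 312.
Compute 289^d (mod 313) for the divisors d until we hit 1:
289^1 ≡ 289 (mod 313)
289^2 ≡ 263 (mod 313)
289^3 ≡ 261 (mod 313)
289^4 ≡ 309 (mod 313)
289^6 ≡ 200 (mod 313)
289^8 ≡ 16 (mod 313)
289^12 ≡ 249 (mod 313)
289^13 ≡ 284 (mod 313)
289^24 ≡ 27 (mod 313)
289^26 ≡ 215 (mod 313)
289^39 ≡ 25 (mod 313)
289^52 ≡ 214 (mod 313)
289^78 ≡ 312 (mod 313)
289^104 ≡ 98 (mod 313)
289^156 ≡ 1 (mod 313) ✓
So ord_313(289) = 156, hence |⟨289⟩| = 156.
The index is φ(313) / ord(289) = 312 / 156 = 2.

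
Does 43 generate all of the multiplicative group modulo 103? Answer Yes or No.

φ(103) = 103 − 1 = 102 = 2 · 3 · 17.
Test 43^(102/q) mod 103 for each prime factor q of 102:
43^51 ≡ 102 (mod 103)  [q = 2: ≢ 1 ✓]
43^34 ≡ 46 (mod 103)  [q = 3: ≢ 1 ✓]
43^6 ≡ 81 (mod 103)  [q = 17: ≢ 1 ✓]
Every test exponent gives a nontrivial residue, hence 43 generates the full group.

Yes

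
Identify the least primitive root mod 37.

2

φ(37) = 37 − 1 = 36 = 2^2 · 3^2.
g is a primitive root iff g^(36/q) ≢ 1 (mod 37) for each prime q ∈ {2, 3}.
g = 2: 2^18 ≡ 36; 2^12 ≡ 26 — none is 1, so 2 is a primitive root.
The smallest primitive root modulo 37 is 2.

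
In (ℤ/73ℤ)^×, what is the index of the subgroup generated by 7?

3

By Lagrange's theorem, ord_73(7) divides φ(73) = 73 − 1 = 72 = 2^3 · 3^2.
Divisors of 72: 1, 2, 3, 4, 6, 8, 9, 12, 18, 24, 36, 72.
Test each divisor d:
7^1 ≡ 7 (mod 73)
7^2 ≡ 49 (mod 73)
7^3 ≡ 51 (mod 73)
7^4 ≡ 65 (mod 73)
7^6 ≡ 46 (mod 73)
7^8 ≡ 64 (mod 73)
7^9 ≡ 10 (mod 73)
7^12 ≡ 72 (mod 73)
7^18 ≡ 27 (mod 73)
7^24 ≡ 1 (mod 73) ✓
The order of 7 is 24, so the subgroup it generates has 24 elements.
[(Z/73Z)^× : ⟨7⟩] = 72/24 = 3.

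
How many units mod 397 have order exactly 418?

0

φ(397) = 397 − 1 = 396 = 2^2 · 3^2 · 11.
In a cyclic group of order 396, there are φ(d) elements of order d for each divisor d of 396, and zero for non-divisors.
Here 396 is not a multiple of 418, so there are no elements of order 418.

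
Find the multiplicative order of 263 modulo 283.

141

Since 263 ∈ (Z/283Z)^×, its order divides φ(283) = 283 − 1 = 282 = 2 · 3 · 47.
Divisors of 282: 1, 2, 3, 6, 47, 94, 141, 282.
Compute 263^d (mod 283) for the divisors d until we hit 1:
263^1 ≡ 263
263^2 ≡ 117
263^3 ≡ 207
263^6 ≡ 116
263^47 ≡ 238
263^94 ≡ 44
263^141 ≡ 1
Hence ord(263) = 141.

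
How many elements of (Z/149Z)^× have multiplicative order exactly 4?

φ(149) = 149 − 1 = 148 = 2^2 · 37.
Since (Z/149Z)^× is cyclic of order 148, the number of elements of order d is φ(d) when d | 148 and 0 otherwise.
4 = 2^2 divides 148, and φ(4) = 2.

2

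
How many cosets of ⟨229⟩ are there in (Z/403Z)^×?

6

Since 229 ∈ (Z/403Z)^×, its order divides φ(403) = φ(13·31) = (13−1)·(31−1) = 12·30 = 360 = 2^3 · 3^2 · 5.
Divisors of 360: 1, 2, 3, 4, 5, 6, 8, 9, 10, 12, 15, 18, 20, 24, 30, 36, 40, 45, 60, 72, 90, 120, 180, 360.
Evaluate successive powers at the divisors of 360:
229^1 ≡ 229
229^2 ≡ 51
229^3 ≡ 395
229^4 ≡ 183
229^5 ≡ 398
229^6 ≡ 64
229^8 ≡ 40
229^9 ≡ 294
229^10 ≡ 25
229^12 ≡ 66
229^15 ≡ 278
229^18 ≡ 194
229^20 ≡ 222
229^24 ≡ 326
229^30 ≡ 311
229^36 ≡ 157
229^40 ≡ 118
229^45 ≡ 216
229^60 ≡ 1
The order of 229 is 60, so the subgroup it generates has 60 elements.
Index = |(Z/403Z)^×| / |⟨229⟩| = 360 / 60 = 6.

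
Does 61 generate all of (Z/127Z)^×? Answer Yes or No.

No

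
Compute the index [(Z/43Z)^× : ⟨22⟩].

3

ord(22) | φ(43) = 43 − 1 = 42 = 2 · 3 · 7.
Divisors of 42: 1, 2, 3, 6, 7, 14, 21, 42.
Compute 22^d (mod 43) for the divisors d until we hit 1:
22^1 ≡ 22 (mod 43)
22^2 ≡ 11 (mod 43)
22^3 ≡ 27 (mod 43)
22^6 ≡ 41 (mod 43)
22^7 ≡ 42 (mod 43)
22^14 ≡ 1 (mod 43) ✓
Thus |⟨22⟩| = ord(22) = 14.
[(Z/43Z)^× : ⟨22⟩] = 42/14 = 3.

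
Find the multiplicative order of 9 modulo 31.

By Lagrange's theorem, ord_31(9) divides φ(31) = 31 − 1 = 30 = 2 · 3 · 5.
Divisors of 30: 1, 2, 3, 5, 6, 10, 15, 30.
Evaluate successive powers at the divisors of 30:
9^1 ≡ 9 (mod 31)
9^2 ≡ 19 (mod 31)
9^3 ≡ 16 (mod 31)
9^5 ≡ 25 (mod 31)
9^6 ≡ 8 (mod 31)
9^10 ≡ 5 (mod 31)
9^15 ≡ 1 (mod 31) ✓
Hence ord(9) = 15.

15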